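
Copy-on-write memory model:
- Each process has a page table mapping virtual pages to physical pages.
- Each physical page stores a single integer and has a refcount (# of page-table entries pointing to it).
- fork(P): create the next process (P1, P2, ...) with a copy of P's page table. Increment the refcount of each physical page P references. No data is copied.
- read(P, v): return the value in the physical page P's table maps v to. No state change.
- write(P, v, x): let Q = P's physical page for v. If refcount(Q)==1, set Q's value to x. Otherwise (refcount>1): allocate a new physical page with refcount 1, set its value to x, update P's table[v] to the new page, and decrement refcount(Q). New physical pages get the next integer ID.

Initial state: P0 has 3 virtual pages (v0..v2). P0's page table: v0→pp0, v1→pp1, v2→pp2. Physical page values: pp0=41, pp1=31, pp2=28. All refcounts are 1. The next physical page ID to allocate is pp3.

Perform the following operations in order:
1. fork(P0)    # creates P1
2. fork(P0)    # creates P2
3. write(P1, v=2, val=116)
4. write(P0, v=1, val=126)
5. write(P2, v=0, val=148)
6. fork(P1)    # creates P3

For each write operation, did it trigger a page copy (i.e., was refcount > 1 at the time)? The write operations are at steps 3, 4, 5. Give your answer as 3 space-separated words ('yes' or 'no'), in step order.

Op 1: fork(P0) -> P1. 3 ppages; refcounts: pp0:2 pp1:2 pp2:2
Op 2: fork(P0) -> P2. 3 ppages; refcounts: pp0:3 pp1:3 pp2:3
Op 3: write(P1, v2, 116). refcount(pp2)=3>1 -> COPY to pp3. 4 ppages; refcounts: pp0:3 pp1:3 pp2:2 pp3:1
Op 4: write(P0, v1, 126). refcount(pp1)=3>1 -> COPY to pp4. 5 ppages; refcounts: pp0:3 pp1:2 pp2:2 pp3:1 pp4:1
Op 5: write(P2, v0, 148). refcount(pp0)=3>1 -> COPY to pp5. 6 ppages; refcounts: pp0:2 pp1:2 pp2:2 pp3:1 pp4:1 pp5:1
Op 6: fork(P1) -> P3. 6 ppages; refcounts: pp0:3 pp1:3 pp2:2 pp3:2 pp4:1 pp5:1

yes yes yes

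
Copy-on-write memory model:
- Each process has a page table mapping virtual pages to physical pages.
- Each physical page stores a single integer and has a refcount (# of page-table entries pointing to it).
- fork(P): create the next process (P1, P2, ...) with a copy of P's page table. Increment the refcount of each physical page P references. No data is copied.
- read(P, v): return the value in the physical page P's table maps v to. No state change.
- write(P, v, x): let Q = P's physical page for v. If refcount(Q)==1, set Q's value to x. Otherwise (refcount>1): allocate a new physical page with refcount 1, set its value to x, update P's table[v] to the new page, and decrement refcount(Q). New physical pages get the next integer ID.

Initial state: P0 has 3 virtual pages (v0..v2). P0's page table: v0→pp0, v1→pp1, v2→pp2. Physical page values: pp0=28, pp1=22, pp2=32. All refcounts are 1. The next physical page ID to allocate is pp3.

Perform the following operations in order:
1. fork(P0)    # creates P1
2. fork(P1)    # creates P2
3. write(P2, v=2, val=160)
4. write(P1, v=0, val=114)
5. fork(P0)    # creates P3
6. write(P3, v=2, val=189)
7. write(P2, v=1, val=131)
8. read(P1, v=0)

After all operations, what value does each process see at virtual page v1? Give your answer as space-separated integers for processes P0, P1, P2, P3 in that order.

Answer: 22 22 131 22

Derivation:
Op 1: fork(P0) -> P1. 3 ppages; refcounts: pp0:2 pp1:2 pp2:2
Op 2: fork(P1) -> P2. 3 ppages; refcounts: pp0:3 pp1:3 pp2:3
Op 3: write(P2, v2, 160). refcount(pp2)=3>1 -> COPY to pp3. 4 ppages; refcounts: pp0:3 pp1:3 pp2:2 pp3:1
Op 4: write(P1, v0, 114). refcount(pp0)=3>1 -> COPY to pp4. 5 ppages; refcounts: pp0:2 pp1:3 pp2:2 pp3:1 pp4:1
Op 5: fork(P0) -> P3. 5 ppages; refcounts: pp0:3 pp1:4 pp2:3 pp3:1 pp4:1
Op 6: write(P3, v2, 189). refcount(pp2)=3>1 -> COPY to pp5. 6 ppages; refcounts: pp0:3 pp1:4 pp2:2 pp3:1 pp4:1 pp5:1
Op 7: write(P2, v1, 131). refcount(pp1)=4>1 -> COPY to pp6. 7 ppages; refcounts: pp0:3 pp1:3 pp2:2 pp3:1 pp4:1 pp5:1 pp6:1
Op 8: read(P1, v0) -> 114. No state change.
P0: v1 -> pp1 = 22
P1: v1 -> pp1 = 22
P2: v1 -> pp6 = 131
P3: v1 -> pp1 = 22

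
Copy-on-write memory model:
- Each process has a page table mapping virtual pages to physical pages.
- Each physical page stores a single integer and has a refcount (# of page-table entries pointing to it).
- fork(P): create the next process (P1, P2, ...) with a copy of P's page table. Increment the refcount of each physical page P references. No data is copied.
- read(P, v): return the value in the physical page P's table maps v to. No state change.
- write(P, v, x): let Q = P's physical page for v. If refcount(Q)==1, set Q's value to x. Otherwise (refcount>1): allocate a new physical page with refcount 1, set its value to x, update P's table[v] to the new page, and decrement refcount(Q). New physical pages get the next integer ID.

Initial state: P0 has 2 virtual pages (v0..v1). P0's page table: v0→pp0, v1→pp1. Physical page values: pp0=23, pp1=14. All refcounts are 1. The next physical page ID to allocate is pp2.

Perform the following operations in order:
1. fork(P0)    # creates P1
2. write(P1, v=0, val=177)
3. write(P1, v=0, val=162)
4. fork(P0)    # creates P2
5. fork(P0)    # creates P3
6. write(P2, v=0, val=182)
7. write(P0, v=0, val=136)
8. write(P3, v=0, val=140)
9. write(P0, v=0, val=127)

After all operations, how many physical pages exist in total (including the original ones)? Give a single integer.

Op 1: fork(P0) -> P1. 2 ppages; refcounts: pp0:2 pp1:2
Op 2: write(P1, v0, 177). refcount(pp0)=2>1 -> COPY to pp2. 3 ppages; refcounts: pp0:1 pp1:2 pp2:1
Op 3: write(P1, v0, 162). refcount(pp2)=1 -> write in place. 3 ppages; refcounts: pp0:1 pp1:2 pp2:1
Op 4: fork(P0) -> P2. 3 ppages; refcounts: pp0:2 pp1:3 pp2:1
Op 5: fork(P0) -> P3. 3 ppages; refcounts: pp0:3 pp1:4 pp2:1
Op 6: write(P2, v0, 182). refcount(pp0)=3>1 -> COPY to pp3. 4 ppages; refcounts: pp0:2 pp1:4 pp2:1 pp3:1
Op 7: write(P0, v0, 136). refcount(pp0)=2>1 -> COPY to pp4. 5 ppages; refcounts: pp0:1 pp1:4 pp2:1 pp3:1 pp4:1
Op 8: write(P3, v0, 140). refcount(pp0)=1 -> write in place. 5 ppages; refcounts: pp0:1 pp1:4 pp2:1 pp3:1 pp4:1
Op 9: write(P0, v0, 127). refcount(pp4)=1 -> write in place. 5 ppages; refcounts: pp0:1 pp1:4 pp2:1 pp3:1 pp4:1

Answer: 5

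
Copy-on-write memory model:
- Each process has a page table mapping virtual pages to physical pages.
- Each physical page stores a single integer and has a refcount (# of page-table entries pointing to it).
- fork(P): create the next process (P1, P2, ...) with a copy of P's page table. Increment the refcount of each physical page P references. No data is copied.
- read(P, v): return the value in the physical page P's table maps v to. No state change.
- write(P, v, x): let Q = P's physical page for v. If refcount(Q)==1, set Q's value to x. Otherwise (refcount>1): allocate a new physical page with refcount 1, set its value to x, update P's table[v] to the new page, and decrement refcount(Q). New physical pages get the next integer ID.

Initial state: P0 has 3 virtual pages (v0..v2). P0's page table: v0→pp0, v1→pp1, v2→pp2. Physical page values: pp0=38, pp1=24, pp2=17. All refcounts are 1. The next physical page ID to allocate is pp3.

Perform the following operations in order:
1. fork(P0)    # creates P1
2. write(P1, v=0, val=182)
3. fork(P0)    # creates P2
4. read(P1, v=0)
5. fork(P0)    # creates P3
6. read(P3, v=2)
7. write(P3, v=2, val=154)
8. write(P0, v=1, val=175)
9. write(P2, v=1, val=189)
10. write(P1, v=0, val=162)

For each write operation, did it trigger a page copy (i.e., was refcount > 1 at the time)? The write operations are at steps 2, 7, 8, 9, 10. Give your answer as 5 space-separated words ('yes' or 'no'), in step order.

Op 1: fork(P0) -> P1. 3 ppages; refcounts: pp0:2 pp1:2 pp2:2
Op 2: write(P1, v0, 182). refcount(pp0)=2>1 -> COPY to pp3. 4 ppages; refcounts: pp0:1 pp1:2 pp2:2 pp3:1
Op 3: fork(P0) -> P2. 4 ppages; refcounts: pp0:2 pp1:3 pp2:3 pp3:1
Op 4: read(P1, v0) -> 182. No state change.
Op 5: fork(P0) -> P3. 4 ppages; refcounts: pp0:3 pp1:4 pp2:4 pp3:1
Op 6: read(P3, v2) -> 17. No state change.
Op 7: write(P3, v2, 154). refcount(pp2)=4>1 -> COPY to pp4. 5 ppages; refcounts: pp0:3 pp1:4 pp2:3 pp3:1 pp4:1
Op 8: write(P0, v1, 175). refcount(pp1)=4>1 -> COPY to pp5. 6 ppages; refcounts: pp0:3 pp1:3 pp2:3 pp3:1 pp4:1 pp5:1
Op 9: write(P2, v1, 189). refcount(pp1)=3>1 -> COPY to pp6. 7 ppages; refcounts: pp0:3 pp1:2 pp2:3 pp3:1 pp4:1 pp5:1 pp6:1
Op 10: write(P1, v0, 162). refcount(pp3)=1 -> write in place. 7 ppages; refcounts: pp0:3 pp1:2 pp2:3 pp3:1 pp4:1 pp5:1 pp6:1

yes yes yes yes no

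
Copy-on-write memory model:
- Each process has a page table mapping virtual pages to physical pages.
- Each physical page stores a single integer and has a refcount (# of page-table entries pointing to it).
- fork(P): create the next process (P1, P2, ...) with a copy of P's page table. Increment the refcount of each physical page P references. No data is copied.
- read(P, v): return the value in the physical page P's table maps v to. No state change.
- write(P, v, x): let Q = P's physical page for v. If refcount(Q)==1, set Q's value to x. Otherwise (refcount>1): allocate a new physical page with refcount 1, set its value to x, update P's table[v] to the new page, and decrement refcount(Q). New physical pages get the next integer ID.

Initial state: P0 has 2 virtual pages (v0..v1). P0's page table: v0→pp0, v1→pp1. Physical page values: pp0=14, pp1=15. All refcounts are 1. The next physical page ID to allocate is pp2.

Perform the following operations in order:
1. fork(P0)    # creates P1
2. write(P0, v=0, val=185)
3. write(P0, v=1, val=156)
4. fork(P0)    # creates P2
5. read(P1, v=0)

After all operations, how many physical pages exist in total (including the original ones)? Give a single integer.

Answer: 4

Derivation:
Op 1: fork(P0) -> P1. 2 ppages; refcounts: pp0:2 pp1:2
Op 2: write(P0, v0, 185). refcount(pp0)=2>1 -> COPY to pp2. 3 ppages; refcounts: pp0:1 pp1:2 pp2:1
Op 3: write(P0, v1, 156). refcount(pp1)=2>1 -> COPY to pp3. 4 ppages; refcounts: pp0:1 pp1:1 pp2:1 pp3:1
Op 4: fork(P0) -> P2. 4 ppages; refcounts: pp0:1 pp1:1 pp2:2 pp3:2
Op 5: read(P1, v0) -> 14. No state change.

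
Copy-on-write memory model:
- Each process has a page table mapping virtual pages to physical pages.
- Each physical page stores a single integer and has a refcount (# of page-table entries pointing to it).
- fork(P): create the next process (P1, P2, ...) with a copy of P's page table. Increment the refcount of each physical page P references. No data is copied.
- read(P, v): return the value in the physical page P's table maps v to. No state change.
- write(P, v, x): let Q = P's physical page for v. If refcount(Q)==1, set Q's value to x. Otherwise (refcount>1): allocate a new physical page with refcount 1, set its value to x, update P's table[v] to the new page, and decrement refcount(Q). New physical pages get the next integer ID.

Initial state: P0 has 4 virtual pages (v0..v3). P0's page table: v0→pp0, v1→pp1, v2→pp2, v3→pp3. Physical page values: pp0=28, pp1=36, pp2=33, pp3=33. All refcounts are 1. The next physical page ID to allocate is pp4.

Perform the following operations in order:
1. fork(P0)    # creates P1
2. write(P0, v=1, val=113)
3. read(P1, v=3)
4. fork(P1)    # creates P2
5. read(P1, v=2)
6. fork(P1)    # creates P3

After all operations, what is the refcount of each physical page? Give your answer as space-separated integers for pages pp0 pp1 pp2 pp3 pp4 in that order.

Answer: 4 3 4 4 1

Derivation:
Op 1: fork(P0) -> P1. 4 ppages; refcounts: pp0:2 pp1:2 pp2:2 pp3:2
Op 2: write(P0, v1, 113). refcount(pp1)=2>1 -> COPY to pp4. 5 ppages; refcounts: pp0:2 pp1:1 pp2:2 pp3:2 pp4:1
Op 3: read(P1, v3) -> 33. No state change.
Op 4: fork(P1) -> P2. 5 ppages; refcounts: pp0:3 pp1:2 pp2:3 pp3:3 pp4:1
Op 5: read(P1, v2) -> 33. No state change.
Op 6: fork(P1) -> P3. 5 ppages; refcounts: pp0:4 pp1:3 pp2:4 pp3:4 pp4:1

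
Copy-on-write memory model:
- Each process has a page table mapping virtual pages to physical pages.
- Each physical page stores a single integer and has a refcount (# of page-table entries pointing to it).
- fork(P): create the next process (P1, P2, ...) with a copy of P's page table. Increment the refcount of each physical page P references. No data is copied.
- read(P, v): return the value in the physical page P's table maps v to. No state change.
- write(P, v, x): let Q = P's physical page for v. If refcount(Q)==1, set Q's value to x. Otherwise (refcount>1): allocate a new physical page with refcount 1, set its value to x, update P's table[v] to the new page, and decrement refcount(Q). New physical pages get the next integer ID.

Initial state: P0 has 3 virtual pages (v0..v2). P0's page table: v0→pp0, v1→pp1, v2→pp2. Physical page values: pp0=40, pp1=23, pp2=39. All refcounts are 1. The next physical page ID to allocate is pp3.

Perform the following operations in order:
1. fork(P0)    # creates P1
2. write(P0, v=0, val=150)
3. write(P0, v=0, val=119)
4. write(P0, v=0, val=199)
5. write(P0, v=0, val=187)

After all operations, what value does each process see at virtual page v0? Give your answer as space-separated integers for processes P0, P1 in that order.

Op 1: fork(P0) -> P1. 3 ppages; refcounts: pp0:2 pp1:2 pp2:2
Op 2: write(P0, v0, 150). refcount(pp0)=2>1 -> COPY to pp3. 4 ppages; refcounts: pp0:1 pp1:2 pp2:2 pp3:1
Op 3: write(P0, v0, 119). refcount(pp3)=1 -> write in place. 4 ppages; refcounts: pp0:1 pp1:2 pp2:2 pp3:1
Op 4: write(P0, v0, 199). refcount(pp3)=1 -> write in place. 4 ppages; refcounts: pp0:1 pp1:2 pp2:2 pp3:1
Op 5: write(P0, v0, 187). refcount(pp3)=1 -> write in place. 4 ppages; refcounts: pp0:1 pp1:2 pp2:2 pp3:1
P0: v0 -> pp3 = 187
P1: v0 -> pp0 = 40

Answer: 187 40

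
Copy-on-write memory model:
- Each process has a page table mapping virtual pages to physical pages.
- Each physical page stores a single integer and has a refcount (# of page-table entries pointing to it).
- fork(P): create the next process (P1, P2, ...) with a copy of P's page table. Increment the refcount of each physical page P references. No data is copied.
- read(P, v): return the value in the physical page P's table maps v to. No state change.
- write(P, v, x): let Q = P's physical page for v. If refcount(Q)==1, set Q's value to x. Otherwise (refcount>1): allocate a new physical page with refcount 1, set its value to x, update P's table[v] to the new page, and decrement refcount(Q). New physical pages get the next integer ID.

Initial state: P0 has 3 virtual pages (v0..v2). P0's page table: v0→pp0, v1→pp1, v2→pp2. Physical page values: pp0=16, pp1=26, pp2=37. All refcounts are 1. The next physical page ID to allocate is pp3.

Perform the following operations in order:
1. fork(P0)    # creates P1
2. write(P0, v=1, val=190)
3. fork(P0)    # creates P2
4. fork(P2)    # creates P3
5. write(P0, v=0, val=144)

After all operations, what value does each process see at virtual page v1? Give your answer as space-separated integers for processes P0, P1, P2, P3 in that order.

Answer: 190 26 190 190

Derivation:
Op 1: fork(P0) -> P1. 3 ppages; refcounts: pp0:2 pp1:2 pp2:2
Op 2: write(P0, v1, 190). refcount(pp1)=2>1 -> COPY to pp3. 4 ppages; refcounts: pp0:2 pp1:1 pp2:2 pp3:1
Op 3: fork(P0) -> P2. 4 ppages; refcounts: pp0:3 pp1:1 pp2:3 pp3:2
Op 4: fork(P2) -> P3. 4 ppages; refcounts: pp0:4 pp1:1 pp2:4 pp3:3
Op 5: write(P0, v0, 144). refcount(pp0)=4>1 -> COPY to pp4. 5 ppages; refcounts: pp0:3 pp1:1 pp2:4 pp3:3 pp4:1
P0: v1 -> pp3 = 190
P1: v1 -> pp1 = 26
P2: v1 -> pp3 = 190
P3: v1 -> pp3 = 190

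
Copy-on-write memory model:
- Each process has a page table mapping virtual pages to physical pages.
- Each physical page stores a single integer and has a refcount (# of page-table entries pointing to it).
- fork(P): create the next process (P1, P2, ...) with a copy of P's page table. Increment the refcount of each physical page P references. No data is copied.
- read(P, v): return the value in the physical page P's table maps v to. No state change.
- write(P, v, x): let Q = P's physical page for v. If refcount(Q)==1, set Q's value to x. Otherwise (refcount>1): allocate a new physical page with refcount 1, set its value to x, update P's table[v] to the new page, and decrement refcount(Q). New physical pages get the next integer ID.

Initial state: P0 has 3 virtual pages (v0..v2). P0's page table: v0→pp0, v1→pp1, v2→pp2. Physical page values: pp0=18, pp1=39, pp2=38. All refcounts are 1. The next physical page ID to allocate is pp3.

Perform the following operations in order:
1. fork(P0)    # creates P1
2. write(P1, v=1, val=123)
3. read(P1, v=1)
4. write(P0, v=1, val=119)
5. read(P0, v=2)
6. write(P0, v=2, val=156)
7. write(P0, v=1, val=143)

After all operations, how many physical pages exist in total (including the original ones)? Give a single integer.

Answer: 5

Derivation:
Op 1: fork(P0) -> P1. 3 ppages; refcounts: pp0:2 pp1:2 pp2:2
Op 2: write(P1, v1, 123). refcount(pp1)=2>1 -> COPY to pp3. 4 ppages; refcounts: pp0:2 pp1:1 pp2:2 pp3:1
Op 3: read(P1, v1) -> 123. No state change.
Op 4: write(P0, v1, 119). refcount(pp1)=1 -> write in place. 4 ppages; refcounts: pp0:2 pp1:1 pp2:2 pp3:1
Op 5: read(P0, v2) -> 38. No state change.
Op 6: write(P0, v2, 156). refcount(pp2)=2>1 -> COPY to pp4. 5 ppages; refcounts: pp0:2 pp1:1 pp2:1 pp3:1 pp4:1
Op 7: write(P0, v1, 143). refcount(pp1)=1 -> write in place. 5 ppages; refcounts: pp0:2 pp1:1 pp2:1 pp3:1 pp4:1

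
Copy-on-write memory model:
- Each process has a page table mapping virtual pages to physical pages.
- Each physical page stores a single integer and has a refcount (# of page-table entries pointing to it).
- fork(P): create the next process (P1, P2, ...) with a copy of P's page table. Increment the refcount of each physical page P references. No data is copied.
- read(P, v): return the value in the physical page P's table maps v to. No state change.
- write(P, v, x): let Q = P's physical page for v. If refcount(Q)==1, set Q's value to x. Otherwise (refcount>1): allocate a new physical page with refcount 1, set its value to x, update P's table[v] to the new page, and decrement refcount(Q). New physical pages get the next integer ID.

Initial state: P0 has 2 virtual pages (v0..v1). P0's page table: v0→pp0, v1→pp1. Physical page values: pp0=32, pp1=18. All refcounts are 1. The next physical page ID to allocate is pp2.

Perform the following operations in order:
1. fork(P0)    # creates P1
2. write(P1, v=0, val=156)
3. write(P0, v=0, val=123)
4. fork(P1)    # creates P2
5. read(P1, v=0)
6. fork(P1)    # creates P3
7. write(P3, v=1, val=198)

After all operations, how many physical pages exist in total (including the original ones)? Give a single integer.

Answer: 4

Derivation:
Op 1: fork(P0) -> P1. 2 ppages; refcounts: pp0:2 pp1:2
Op 2: write(P1, v0, 156). refcount(pp0)=2>1 -> COPY to pp2. 3 ppages; refcounts: pp0:1 pp1:2 pp2:1
Op 3: write(P0, v0, 123). refcount(pp0)=1 -> write in place. 3 ppages; refcounts: pp0:1 pp1:2 pp2:1
Op 4: fork(P1) -> P2. 3 ppages; refcounts: pp0:1 pp1:3 pp2:2
Op 5: read(P1, v0) -> 156. No state change.
Op 6: fork(P1) -> P3. 3 ppages; refcounts: pp0:1 pp1:4 pp2:3
Op 7: write(P3, v1, 198). refcount(pp1)=4>1 -> COPY to pp3. 4 ppages; refcounts: pp0:1 pp1:3 pp2:3 pp3:1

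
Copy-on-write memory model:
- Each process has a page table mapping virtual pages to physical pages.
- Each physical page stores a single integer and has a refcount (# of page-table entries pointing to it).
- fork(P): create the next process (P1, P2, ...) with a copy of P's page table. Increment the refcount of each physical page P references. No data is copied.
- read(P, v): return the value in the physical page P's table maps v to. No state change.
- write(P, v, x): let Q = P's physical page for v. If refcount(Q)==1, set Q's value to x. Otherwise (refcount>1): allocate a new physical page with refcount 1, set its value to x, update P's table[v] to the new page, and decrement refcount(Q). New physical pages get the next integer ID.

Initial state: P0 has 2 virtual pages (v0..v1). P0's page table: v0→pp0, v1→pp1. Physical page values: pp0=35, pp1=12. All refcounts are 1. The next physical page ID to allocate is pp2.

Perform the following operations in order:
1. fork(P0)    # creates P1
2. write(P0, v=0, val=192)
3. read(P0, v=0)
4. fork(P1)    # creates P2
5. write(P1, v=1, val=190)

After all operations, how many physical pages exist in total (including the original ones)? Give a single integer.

Op 1: fork(P0) -> P1. 2 ppages; refcounts: pp0:2 pp1:2
Op 2: write(P0, v0, 192). refcount(pp0)=2>1 -> COPY to pp2. 3 ppages; refcounts: pp0:1 pp1:2 pp2:1
Op 3: read(P0, v0) -> 192. No state change.
Op 4: fork(P1) -> P2. 3 ppages; refcounts: pp0:2 pp1:3 pp2:1
Op 5: write(P1, v1, 190). refcount(pp1)=3>1 -> COPY to pp3. 4 ppages; refcounts: pp0:2 pp1:2 pp2:1 pp3:1

Answer: 4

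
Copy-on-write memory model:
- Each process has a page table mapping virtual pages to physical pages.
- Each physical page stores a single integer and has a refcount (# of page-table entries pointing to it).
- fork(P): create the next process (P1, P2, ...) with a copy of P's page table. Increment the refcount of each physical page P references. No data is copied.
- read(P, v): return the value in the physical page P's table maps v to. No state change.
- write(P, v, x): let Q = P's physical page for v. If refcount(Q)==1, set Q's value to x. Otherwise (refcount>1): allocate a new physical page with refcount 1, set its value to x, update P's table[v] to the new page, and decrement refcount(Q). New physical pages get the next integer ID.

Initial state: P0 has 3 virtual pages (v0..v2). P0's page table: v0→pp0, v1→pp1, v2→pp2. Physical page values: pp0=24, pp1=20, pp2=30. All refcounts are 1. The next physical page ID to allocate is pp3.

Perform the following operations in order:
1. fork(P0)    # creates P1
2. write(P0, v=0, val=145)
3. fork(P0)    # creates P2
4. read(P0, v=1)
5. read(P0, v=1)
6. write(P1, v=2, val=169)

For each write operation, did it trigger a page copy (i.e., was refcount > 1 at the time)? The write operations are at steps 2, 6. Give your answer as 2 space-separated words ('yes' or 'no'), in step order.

Op 1: fork(P0) -> P1. 3 ppages; refcounts: pp0:2 pp1:2 pp2:2
Op 2: write(P0, v0, 145). refcount(pp0)=2>1 -> COPY to pp3. 4 ppages; refcounts: pp0:1 pp1:2 pp2:2 pp3:1
Op 3: fork(P0) -> P2. 4 ppages; refcounts: pp0:1 pp1:3 pp2:3 pp3:2
Op 4: read(P0, v1) -> 20. No state change.
Op 5: read(P0, v1) -> 20. No state change.
Op 6: write(P1, v2, 169). refcount(pp2)=3>1 -> COPY to pp4. 5 ppages; refcounts: pp0:1 pp1:3 pp2:2 pp3:2 pp4:1

yes yes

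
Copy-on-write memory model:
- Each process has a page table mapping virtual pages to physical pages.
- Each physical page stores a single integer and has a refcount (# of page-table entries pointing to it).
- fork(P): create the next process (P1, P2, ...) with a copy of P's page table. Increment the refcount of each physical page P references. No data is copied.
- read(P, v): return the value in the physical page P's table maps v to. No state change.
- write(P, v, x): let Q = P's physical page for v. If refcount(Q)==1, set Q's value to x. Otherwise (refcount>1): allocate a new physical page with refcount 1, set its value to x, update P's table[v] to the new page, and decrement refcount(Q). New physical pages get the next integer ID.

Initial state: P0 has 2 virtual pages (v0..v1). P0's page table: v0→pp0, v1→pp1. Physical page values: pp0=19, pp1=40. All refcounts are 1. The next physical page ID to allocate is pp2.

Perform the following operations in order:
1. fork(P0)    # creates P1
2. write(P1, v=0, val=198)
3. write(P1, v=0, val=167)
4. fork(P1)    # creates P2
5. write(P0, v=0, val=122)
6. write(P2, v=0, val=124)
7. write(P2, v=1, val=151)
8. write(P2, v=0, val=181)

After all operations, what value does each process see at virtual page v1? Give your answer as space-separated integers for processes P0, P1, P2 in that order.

Answer: 40 40 151

Derivation:
Op 1: fork(P0) -> P1. 2 ppages; refcounts: pp0:2 pp1:2
Op 2: write(P1, v0, 198). refcount(pp0)=2>1 -> COPY to pp2. 3 ppages; refcounts: pp0:1 pp1:2 pp2:1
Op 3: write(P1, v0, 167). refcount(pp2)=1 -> write in place. 3 ppages; refcounts: pp0:1 pp1:2 pp2:1
Op 4: fork(P1) -> P2. 3 ppages; refcounts: pp0:1 pp1:3 pp2:2
Op 5: write(P0, v0, 122). refcount(pp0)=1 -> write in place. 3 ppages; refcounts: pp0:1 pp1:3 pp2:2
Op 6: write(P2, v0, 124). refcount(pp2)=2>1 -> COPY to pp3. 4 ppages; refcounts: pp0:1 pp1:3 pp2:1 pp3:1
Op 7: write(P2, v1, 151). refcount(pp1)=3>1 -> COPY to pp4. 5 ppages; refcounts: pp0:1 pp1:2 pp2:1 pp3:1 pp4:1
Op 8: write(P2, v0, 181). refcount(pp3)=1 -> write in place. 5 ppages; refcounts: pp0:1 pp1:2 pp2:1 pp3:1 pp4:1
P0: v1 -> pp1 = 40
P1: v1 -> pp1 = 40
P2: v1 -> pp4 = 151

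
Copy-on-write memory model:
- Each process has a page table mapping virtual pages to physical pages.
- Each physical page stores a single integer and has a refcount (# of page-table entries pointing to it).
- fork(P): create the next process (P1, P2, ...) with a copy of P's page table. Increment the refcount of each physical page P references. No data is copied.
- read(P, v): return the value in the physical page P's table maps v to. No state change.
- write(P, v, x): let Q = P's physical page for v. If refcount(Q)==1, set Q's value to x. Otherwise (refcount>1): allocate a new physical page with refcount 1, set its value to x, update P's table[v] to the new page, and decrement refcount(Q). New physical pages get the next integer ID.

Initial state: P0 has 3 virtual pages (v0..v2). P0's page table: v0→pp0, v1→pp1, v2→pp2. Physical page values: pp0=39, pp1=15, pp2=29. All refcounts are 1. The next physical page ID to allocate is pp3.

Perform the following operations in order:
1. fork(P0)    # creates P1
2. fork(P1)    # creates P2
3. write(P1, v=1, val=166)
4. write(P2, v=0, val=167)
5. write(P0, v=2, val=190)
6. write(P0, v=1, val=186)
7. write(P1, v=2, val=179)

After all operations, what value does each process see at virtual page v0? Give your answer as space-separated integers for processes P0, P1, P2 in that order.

Answer: 39 39 167

Derivation:
Op 1: fork(P0) -> P1. 3 ppages; refcounts: pp0:2 pp1:2 pp2:2
Op 2: fork(P1) -> P2. 3 ppages; refcounts: pp0:3 pp1:3 pp2:3
Op 3: write(P1, v1, 166). refcount(pp1)=3>1 -> COPY to pp3. 4 ppages; refcounts: pp0:3 pp1:2 pp2:3 pp3:1
Op 4: write(P2, v0, 167). refcount(pp0)=3>1 -> COPY to pp4. 5 ppages; refcounts: pp0:2 pp1:2 pp2:3 pp3:1 pp4:1
Op 5: write(P0, v2, 190). refcount(pp2)=3>1 -> COPY to pp5. 6 ppages; refcounts: pp0:2 pp1:2 pp2:2 pp3:1 pp4:1 pp5:1
Op 6: write(P0, v1, 186). refcount(pp1)=2>1 -> COPY to pp6. 7 ppages; refcounts: pp0:2 pp1:1 pp2:2 pp3:1 pp4:1 pp5:1 pp6:1
Op 7: write(P1, v2, 179). refcount(pp2)=2>1 -> COPY to pp7. 8 ppages; refcounts: pp0:2 pp1:1 pp2:1 pp3:1 pp4:1 pp5:1 pp6:1 pp7:1
P0: v0 -> pp0 = 39
P1: v0 -> pp0 = 39
P2: v0 -> pp4 = 167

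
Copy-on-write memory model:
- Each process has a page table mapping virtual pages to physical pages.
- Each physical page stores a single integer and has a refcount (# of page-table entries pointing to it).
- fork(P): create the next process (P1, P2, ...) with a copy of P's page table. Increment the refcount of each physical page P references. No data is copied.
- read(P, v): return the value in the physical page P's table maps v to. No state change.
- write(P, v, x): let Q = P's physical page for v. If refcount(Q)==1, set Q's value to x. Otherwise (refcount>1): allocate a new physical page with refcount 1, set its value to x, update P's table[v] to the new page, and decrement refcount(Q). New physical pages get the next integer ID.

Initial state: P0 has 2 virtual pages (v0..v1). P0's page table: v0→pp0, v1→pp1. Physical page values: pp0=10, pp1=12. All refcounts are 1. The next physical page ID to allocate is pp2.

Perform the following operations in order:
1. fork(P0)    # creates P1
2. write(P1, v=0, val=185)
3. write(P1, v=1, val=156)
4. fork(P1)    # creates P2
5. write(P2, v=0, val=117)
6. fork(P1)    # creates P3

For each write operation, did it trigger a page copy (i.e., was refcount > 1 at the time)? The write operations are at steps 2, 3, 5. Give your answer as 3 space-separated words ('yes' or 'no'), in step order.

Op 1: fork(P0) -> P1. 2 ppages; refcounts: pp0:2 pp1:2
Op 2: write(P1, v0, 185). refcount(pp0)=2>1 -> COPY to pp2. 3 ppages; refcounts: pp0:1 pp1:2 pp2:1
Op 3: write(P1, v1, 156). refcount(pp1)=2>1 -> COPY to pp3. 4 ppages; refcounts: pp0:1 pp1:1 pp2:1 pp3:1
Op 4: fork(P1) -> P2. 4 ppages; refcounts: pp0:1 pp1:1 pp2:2 pp3:2
Op 5: write(P2, v0, 117). refcount(pp2)=2>1 -> COPY to pp4. 5 ppages; refcounts: pp0:1 pp1:1 pp2:1 pp3:2 pp4:1
Op 6: fork(P1) -> P3. 5 ppages; refcounts: pp0:1 pp1:1 pp2:2 pp3:3 pp4:1

yes yes yes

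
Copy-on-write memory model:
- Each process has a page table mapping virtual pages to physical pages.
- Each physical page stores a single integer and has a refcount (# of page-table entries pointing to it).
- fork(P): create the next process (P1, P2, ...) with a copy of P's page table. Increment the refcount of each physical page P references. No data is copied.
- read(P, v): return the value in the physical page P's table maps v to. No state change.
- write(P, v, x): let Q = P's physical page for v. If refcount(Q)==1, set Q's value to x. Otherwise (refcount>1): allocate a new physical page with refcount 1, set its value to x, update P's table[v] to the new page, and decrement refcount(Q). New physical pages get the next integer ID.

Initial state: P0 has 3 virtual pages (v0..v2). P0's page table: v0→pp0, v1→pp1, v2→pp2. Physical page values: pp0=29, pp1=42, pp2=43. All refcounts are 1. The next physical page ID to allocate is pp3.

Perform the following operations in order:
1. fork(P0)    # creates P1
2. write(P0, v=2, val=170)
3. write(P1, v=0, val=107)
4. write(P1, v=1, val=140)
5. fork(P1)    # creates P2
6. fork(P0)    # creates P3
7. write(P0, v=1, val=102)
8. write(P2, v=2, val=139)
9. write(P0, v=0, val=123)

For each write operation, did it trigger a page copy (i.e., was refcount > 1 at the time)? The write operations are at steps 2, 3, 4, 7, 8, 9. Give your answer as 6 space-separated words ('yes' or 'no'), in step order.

Op 1: fork(P0) -> P1. 3 ppages; refcounts: pp0:2 pp1:2 pp2:2
Op 2: write(P0, v2, 170). refcount(pp2)=2>1 -> COPY to pp3. 4 ppages; refcounts: pp0:2 pp1:2 pp2:1 pp3:1
Op 3: write(P1, v0, 107). refcount(pp0)=2>1 -> COPY to pp4. 5 ppages; refcounts: pp0:1 pp1:2 pp2:1 pp3:1 pp4:1
Op 4: write(P1, v1, 140). refcount(pp1)=2>1 -> COPY to pp5. 6 ppages; refcounts: pp0:1 pp1:1 pp2:1 pp3:1 pp4:1 pp5:1
Op 5: fork(P1) -> P2. 6 ppages; refcounts: pp0:1 pp1:1 pp2:2 pp3:1 pp4:2 pp5:2
Op 6: fork(P0) -> P3. 6 ppages; refcounts: pp0:2 pp1:2 pp2:2 pp3:2 pp4:2 pp5:2
Op 7: write(P0, v1, 102). refcount(pp1)=2>1 -> COPY to pp6. 7 ppages; refcounts: pp0:2 pp1:1 pp2:2 pp3:2 pp4:2 pp5:2 pp6:1
Op 8: write(P2, v2, 139). refcount(pp2)=2>1 -> COPY to pp7. 8 ppages; refcounts: pp0:2 pp1:1 pp2:1 pp3:2 pp4:2 pp5:2 pp6:1 pp7:1
Op 9: write(P0, v0, 123). refcount(pp0)=2>1 -> COPY to pp8. 9 ppages; refcounts: pp0:1 pp1:1 pp2:1 pp3:2 pp4:2 pp5:2 pp6:1 pp7:1 pp8:1

yes yes yes yes yes yes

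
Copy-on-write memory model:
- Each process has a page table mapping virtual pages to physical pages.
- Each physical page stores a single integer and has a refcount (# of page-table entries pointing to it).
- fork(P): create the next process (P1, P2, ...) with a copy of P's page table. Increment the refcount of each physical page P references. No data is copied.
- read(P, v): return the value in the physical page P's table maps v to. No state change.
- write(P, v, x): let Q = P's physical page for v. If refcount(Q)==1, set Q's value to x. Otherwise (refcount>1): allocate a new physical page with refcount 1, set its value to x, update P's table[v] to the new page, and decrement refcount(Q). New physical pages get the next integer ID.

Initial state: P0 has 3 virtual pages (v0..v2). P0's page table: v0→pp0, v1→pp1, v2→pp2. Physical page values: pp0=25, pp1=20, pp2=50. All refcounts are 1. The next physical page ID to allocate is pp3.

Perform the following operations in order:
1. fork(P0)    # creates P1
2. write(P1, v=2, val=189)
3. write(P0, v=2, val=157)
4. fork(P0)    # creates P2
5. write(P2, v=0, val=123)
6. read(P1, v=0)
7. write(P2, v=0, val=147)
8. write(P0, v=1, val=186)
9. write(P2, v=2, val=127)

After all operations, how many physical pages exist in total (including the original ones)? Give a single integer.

Answer: 7

Derivation:
Op 1: fork(P0) -> P1. 3 ppages; refcounts: pp0:2 pp1:2 pp2:2
Op 2: write(P1, v2, 189). refcount(pp2)=2>1 -> COPY to pp3. 4 ppages; refcounts: pp0:2 pp1:2 pp2:1 pp3:1
Op 3: write(P0, v2, 157). refcount(pp2)=1 -> write in place. 4 ppages; refcounts: pp0:2 pp1:2 pp2:1 pp3:1
Op 4: fork(P0) -> P2. 4 ppages; refcounts: pp0:3 pp1:3 pp2:2 pp3:1
Op 5: write(P2, v0, 123). refcount(pp0)=3>1 -> COPY to pp4. 5 ppages; refcounts: pp0:2 pp1:3 pp2:2 pp3:1 pp4:1
Op 6: read(P1, v0) -> 25. No state change.
Op 7: write(P2, v0, 147). refcount(pp4)=1 -> write in place. 5 ppages; refcounts: pp0:2 pp1:3 pp2:2 pp3:1 pp4:1
Op 8: write(P0, v1, 186). refcount(pp1)=3>1 -> COPY to pp5. 6 ppages; refcounts: pp0:2 pp1:2 pp2:2 pp3:1 pp4:1 pp5:1
Op 9: write(P2, v2, 127). refcount(pp2)=2>1 -> COPY to pp6. 7 ppages; refcounts: pp0:2 pp1:2 pp2:1 pp3:1 pp4:1 pp5:1 pp6:1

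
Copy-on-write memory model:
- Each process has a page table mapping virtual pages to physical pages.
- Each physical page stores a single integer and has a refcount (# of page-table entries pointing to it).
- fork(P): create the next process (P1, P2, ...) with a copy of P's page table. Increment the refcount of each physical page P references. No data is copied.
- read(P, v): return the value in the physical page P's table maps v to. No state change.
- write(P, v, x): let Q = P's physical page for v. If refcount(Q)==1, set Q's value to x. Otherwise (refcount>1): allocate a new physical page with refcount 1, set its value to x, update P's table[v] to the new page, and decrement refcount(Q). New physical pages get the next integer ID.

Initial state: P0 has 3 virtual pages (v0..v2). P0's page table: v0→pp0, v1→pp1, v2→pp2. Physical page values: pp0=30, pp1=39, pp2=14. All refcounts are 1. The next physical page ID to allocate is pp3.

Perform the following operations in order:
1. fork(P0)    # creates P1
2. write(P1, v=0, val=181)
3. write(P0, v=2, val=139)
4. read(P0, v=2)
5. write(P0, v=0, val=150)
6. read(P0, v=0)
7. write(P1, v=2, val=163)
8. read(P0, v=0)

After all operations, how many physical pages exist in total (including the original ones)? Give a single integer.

Answer: 5

Derivation:
Op 1: fork(P0) -> P1. 3 ppages; refcounts: pp0:2 pp1:2 pp2:2
Op 2: write(P1, v0, 181). refcount(pp0)=2>1 -> COPY to pp3. 4 ppages; refcounts: pp0:1 pp1:2 pp2:2 pp3:1
Op 3: write(P0, v2, 139). refcount(pp2)=2>1 -> COPY to pp4. 5 ppages; refcounts: pp0:1 pp1:2 pp2:1 pp3:1 pp4:1
Op 4: read(P0, v2) -> 139. No state change.
Op 5: write(P0, v0, 150). refcount(pp0)=1 -> write in place. 5 ppages; refcounts: pp0:1 pp1:2 pp2:1 pp3:1 pp4:1
Op 6: read(P0, v0) -> 150. No state change.
Op 7: write(P1, v2, 163). refcount(pp2)=1 -> write in place. 5 ppages; refcounts: pp0:1 pp1:2 pp2:1 pp3:1 pp4:1
Op 8: read(P0, v0) -> 150. No state change.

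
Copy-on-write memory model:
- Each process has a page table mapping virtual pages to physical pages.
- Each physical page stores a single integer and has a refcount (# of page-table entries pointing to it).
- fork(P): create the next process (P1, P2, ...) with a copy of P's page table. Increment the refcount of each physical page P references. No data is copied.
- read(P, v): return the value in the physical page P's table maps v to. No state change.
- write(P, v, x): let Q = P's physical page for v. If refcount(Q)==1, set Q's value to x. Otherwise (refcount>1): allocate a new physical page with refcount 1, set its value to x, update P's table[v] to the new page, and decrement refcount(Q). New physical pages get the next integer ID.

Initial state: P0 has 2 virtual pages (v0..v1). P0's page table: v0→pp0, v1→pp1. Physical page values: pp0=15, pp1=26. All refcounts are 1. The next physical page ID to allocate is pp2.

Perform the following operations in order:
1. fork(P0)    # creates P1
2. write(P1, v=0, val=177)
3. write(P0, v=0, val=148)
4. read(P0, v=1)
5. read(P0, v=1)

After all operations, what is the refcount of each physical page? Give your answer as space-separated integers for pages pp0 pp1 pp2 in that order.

Op 1: fork(P0) -> P1. 2 ppages; refcounts: pp0:2 pp1:2
Op 2: write(P1, v0, 177). refcount(pp0)=2>1 -> COPY to pp2. 3 ppages; refcounts: pp0:1 pp1:2 pp2:1
Op 3: write(P0, v0, 148). refcount(pp0)=1 -> write in place. 3 ppages; refcounts: pp0:1 pp1:2 pp2:1
Op 4: read(P0, v1) -> 26. No state change.
Op 5: read(P0, v1) -> 26. No state change.

Answer: 1 2 1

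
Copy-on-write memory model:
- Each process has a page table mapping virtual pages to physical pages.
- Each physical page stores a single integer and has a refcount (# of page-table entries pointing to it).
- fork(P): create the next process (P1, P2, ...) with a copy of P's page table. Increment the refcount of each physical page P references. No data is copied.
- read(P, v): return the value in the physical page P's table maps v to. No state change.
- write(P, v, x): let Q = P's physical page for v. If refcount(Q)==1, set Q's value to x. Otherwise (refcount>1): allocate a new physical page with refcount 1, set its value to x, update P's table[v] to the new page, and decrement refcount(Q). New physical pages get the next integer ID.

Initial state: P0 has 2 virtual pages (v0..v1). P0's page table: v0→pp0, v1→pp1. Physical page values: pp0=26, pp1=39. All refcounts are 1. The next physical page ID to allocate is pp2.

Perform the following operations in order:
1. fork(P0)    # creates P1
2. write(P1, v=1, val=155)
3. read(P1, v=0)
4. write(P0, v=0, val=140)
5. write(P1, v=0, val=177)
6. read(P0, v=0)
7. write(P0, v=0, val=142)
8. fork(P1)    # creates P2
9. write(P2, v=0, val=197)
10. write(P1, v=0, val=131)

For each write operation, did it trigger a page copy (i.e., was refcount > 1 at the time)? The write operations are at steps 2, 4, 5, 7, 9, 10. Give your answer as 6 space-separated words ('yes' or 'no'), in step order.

Op 1: fork(P0) -> P1. 2 ppages; refcounts: pp0:2 pp1:2
Op 2: write(P1, v1, 155). refcount(pp1)=2>1 -> COPY to pp2. 3 ppages; refcounts: pp0:2 pp1:1 pp2:1
Op 3: read(P1, v0) -> 26. No state change.
Op 4: write(P0, v0, 140). refcount(pp0)=2>1 -> COPY to pp3. 4 ppages; refcounts: pp0:1 pp1:1 pp2:1 pp3:1
Op 5: write(P1, v0, 177). refcount(pp0)=1 -> write in place. 4 ppages; refcounts: pp0:1 pp1:1 pp2:1 pp3:1
Op 6: read(P0, v0) -> 140. No state change.
Op 7: write(P0, v0, 142). refcount(pp3)=1 -> write in place. 4 ppages; refcounts: pp0:1 pp1:1 pp2:1 pp3:1
Op 8: fork(P1) -> P2. 4 ppages; refcounts: pp0:2 pp1:1 pp2:2 pp3:1
Op 9: write(P2, v0, 197). refcount(pp0)=2>1 -> COPY to pp4. 5 ppages; refcounts: pp0:1 pp1:1 pp2:2 pp3:1 pp4:1
Op 10: write(P1, v0, 131). refcount(pp0)=1 -> write in place. 5 ppages; refcounts: pp0:1 pp1:1 pp2:2 pp3:1 pp4:1

yes yes no no yes no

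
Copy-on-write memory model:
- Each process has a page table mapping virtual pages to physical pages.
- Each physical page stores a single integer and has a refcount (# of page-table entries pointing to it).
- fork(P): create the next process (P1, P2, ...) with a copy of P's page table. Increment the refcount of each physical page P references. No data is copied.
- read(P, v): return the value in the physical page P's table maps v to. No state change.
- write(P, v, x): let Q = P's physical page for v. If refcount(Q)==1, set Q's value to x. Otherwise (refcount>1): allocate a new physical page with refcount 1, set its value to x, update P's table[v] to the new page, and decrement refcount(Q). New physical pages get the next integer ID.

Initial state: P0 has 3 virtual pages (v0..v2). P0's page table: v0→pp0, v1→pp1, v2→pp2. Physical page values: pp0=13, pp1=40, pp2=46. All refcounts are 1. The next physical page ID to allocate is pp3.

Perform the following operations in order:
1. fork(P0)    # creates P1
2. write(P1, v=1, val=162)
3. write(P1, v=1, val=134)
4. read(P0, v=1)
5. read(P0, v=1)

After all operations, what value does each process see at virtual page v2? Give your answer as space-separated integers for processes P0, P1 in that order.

Op 1: fork(P0) -> P1. 3 ppages; refcounts: pp0:2 pp1:2 pp2:2
Op 2: write(P1, v1, 162). refcount(pp1)=2>1 -> COPY to pp3. 4 ppages; refcounts: pp0:2 pp1:1 pp2:2 pp3:1
Op 3: write(P1, v1, 134). refcount(pp3)=1 -> write in place. 4 ppages; refcounts: pp0:2 pp1:1 pp2:2 pp3:1
Op 4: read(P0, v1) -> 40. No state change.
Op 5: read(P0, v1) -> 40. No state change.
P0: v2 -> pp2 = 46
P1: v2 -> pp2 = 46

Answer: 46 46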